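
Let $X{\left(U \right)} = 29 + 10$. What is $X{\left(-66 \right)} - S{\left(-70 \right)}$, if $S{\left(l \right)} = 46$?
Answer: $-7$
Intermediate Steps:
$X{\left(U \right)} = 39$
$X{\left(-66 \right)} - S{\left(-70 \right)} = 39 - 46 = -7$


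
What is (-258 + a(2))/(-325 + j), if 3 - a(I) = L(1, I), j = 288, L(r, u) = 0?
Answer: 255/37 ≈ 6.8919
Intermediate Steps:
a(I) = 3 (a(I) = 3 - 1*0 = 3 + 0 = 3)
(-258 + a(2))/(-325 + j) = (-258 + 3)/(-325 + 288) = -255/(-37) = -255*(-1/37) = 255/37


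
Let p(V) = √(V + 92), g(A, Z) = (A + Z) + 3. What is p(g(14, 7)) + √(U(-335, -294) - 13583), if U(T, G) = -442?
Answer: 2*√29 + 5*I*√561 ≈ 10.77 + 118.43*I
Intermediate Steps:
g(A, Z) = 3 + A + Z
p(V) = √(92 + V)
p(g(14, 7)) + √(U(-335, -294) - 13583) = √(92 + (3 + 14 + 7)) + √(-442 - 13583) = √(92 + 24) + √(-14025) = √116 + 5*I*√561 = 2*√29 + 5*I*√561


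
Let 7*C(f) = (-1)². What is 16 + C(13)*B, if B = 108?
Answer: 220/7 ≈ 31.429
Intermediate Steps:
C(f) = ⅐ (C(f) = (⅐)*(-1)² = (⅐)*1 = ⅐)
16 + C(13)*B = 16 + (⅐)*108 = 16 + 108/7 = 220/7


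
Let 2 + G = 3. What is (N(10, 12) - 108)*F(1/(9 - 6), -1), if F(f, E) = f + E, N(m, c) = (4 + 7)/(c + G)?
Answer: 2786/39 ≈ 71.436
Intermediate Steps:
G = 1 (G = -2 + 3 = 1)
N(m, c) = 11/(1 + c) (N(m, c) = (4 + 7)/(c + 1) = 11/(1 + c))
F(f, E) = E + f
(N(10, 12) - 108)*F(1/(9 - 6), -1) = (11/(1 + 12) - 108)*(-1 + 1/(9 - 6)) = (11/13 - 108)*(-1 + 1/3) = (11*(1/13) - 108)*(-1 + 1/3) = (11/13 - 108)*(-2/3) = -1393/13*(-2/3) = 2786/39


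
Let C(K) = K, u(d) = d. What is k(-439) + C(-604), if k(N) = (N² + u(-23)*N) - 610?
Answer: 201604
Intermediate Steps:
k(N) = -610 + N² - 23*N (k(N) = (N² - 23*N) - 610 = -610 + N² - 23*N)
k(-439) + C(-604) = (-610 + (-439)² - 23*(-439)) - 604 = (-610 + 192721 + 10097) - 604 = 202208 - 604 = 201604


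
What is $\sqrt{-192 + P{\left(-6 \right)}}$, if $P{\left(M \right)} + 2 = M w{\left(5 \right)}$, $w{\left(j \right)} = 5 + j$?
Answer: $i \sqrt{254} \approx 15.937 i$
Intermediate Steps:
$P{\left(M \right)} = -2 + 10 M$ ($P{\left(M \right)} = -2 + M \left(5 + 5\right) = -2 + M 10 = -2 + 10 M$)
$\sqrt{-192 + P{\left(-6 \right)}} = \sqrt{-192 + \left(-2 + 10 \left(-6\right)\right)} = \sqrt{-192 - 62} = \sqrt{-254} = i \sqrt{254}$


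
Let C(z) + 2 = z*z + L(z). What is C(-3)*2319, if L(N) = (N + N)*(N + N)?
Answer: 99717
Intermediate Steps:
L(N) = 4*N² (L(N) = (2*N)*(2*N) = 4*N²)
C(z) = -2 + 5*z² (C(z) = -2 + (z*z + 4*z²) = -2 + (z² + 4*z²) = -2 + 5*z²)
C(-3)*2319 = (-2 + 5*(-3)²)*2319 = (-2 + 5*9)*2319 = (-2 + 45)*2319 = 43*2319 = 99717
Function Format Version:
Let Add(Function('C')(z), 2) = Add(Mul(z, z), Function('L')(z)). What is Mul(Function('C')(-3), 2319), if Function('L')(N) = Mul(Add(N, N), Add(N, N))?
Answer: 99717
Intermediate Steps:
Function('L')(N) = Mul(4, Pow(N, 2)) (Function('L')(N) = Mul(Mul(2, N), Mul(2, N)) = Mul(4, Pow(N, 2)))
Function('C')(z) = Add(-2, Mul(5, Pow(z, 2))) (Function('C')(z) = Add(-2, Add(Mul(z, z), Mul(4, Pow(z, 2)))) = Add(-2, Add(Pow(z, 2), Mul(4, Pow(z, 2)))) = Add(-2, Mul(5, Pow(z, 2))))
Mul(Function('C')(-3), 2319) = Mul(Add(-2, Mul(5, Pow(-3, 2))), 2319) = Mul(Add(-2, Mul(5, 9)), 2319) = Mul(Add(-2, 45), 2319) = Mul(43, 2319) = 99717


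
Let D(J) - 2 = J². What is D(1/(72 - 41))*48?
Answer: 92304/961 ≈ 96.050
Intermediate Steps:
D(J) = 2 + J²
D(1/(72 - 41))*48 = (2 + (1/(72 - 41))²)*48 = (2 + (1/31)²)*48 = (2 + 1/961)*48 = (1923/961)*48 = 92304/961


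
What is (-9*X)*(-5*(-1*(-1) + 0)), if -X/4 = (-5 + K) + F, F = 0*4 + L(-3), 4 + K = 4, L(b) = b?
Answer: 1440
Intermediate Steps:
K = 0 (K = -4 + 4 = 0)
F = -3 (F = 0*4 - 3 = 0 - 3 = -3)
X = 32 (X = -4*((-5 + 0) - 3) = -4*(-5 - 3) = -4*(-8) = 32)
(-9*X)*(-5*(-1*(-1) + 0)) = (-9*32)*(-5*(-1*(-1) + 0)) = -(-1440)*(1 + 0) = -(-1440) = -288*(-5) = 1440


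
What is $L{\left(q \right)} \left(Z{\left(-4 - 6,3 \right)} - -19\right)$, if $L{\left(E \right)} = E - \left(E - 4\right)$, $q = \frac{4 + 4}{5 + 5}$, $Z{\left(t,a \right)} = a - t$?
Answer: $128$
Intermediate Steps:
$q = \frac{4}{5}$ ($q = \frac{8}{10} = 8 \cdot \frac{1}{10} = \frac{4}{5} \approx 0.8$)
$L{\left(E \right)} = 4$ ($L{\left(E \right)} = E - \left(-4 + E\right) = 4$)
$L{\left(q \right)} \left(Z{\left(-4 - 6,3 \right)} - -19\right) = 4 \left(\left(3 - \left(-4 - 6\right)\right) - -19\right) = 4 \left(\left(3 - \left(-4 - 6\right)\right) + 19\right) = 4 \left(\left(3 - -10\right) + 19\right) = 4 \left(\left(3 + 10\right) + 19\right) = 4 \left(13 + 19\right) = 4 \cdot 32 = 128$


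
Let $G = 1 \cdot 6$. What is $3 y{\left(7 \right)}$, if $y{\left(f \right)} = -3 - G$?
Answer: $-27$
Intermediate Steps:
$G = 6$
$y{\left(f \right)} = -9$ ($y{\left(f \right)} = -3 - 6 = -9$)
$3 y{\left(7 \right)} = 3 \left(-9\right) = -27$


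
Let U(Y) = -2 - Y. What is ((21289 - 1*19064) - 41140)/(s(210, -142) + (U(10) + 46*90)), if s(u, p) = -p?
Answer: -7783/854 ≈ -9.1136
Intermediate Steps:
((21289 - 1*19064) - 41140)/(s(210, -142) + (U(10) + 46*90)) = ((21289 - 1*19064) - 41140)/(-1*(-142) + ((-2 - 1*10) + 46*90)) = ((21289 - 19064) - 41140)/(142 + ((-2 - 10) + 4140)) = (2225 - 41140)/(142 + (-12 + 4140)) = -38915/(142 + 4128) = -38915/4270 = -38915*1/4270 = -7783/854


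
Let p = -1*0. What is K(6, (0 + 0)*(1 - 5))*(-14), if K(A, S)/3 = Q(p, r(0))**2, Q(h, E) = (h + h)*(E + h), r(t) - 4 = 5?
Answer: 0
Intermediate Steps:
r(t) = 9 (r(t) = 4 + 5 = 9)
p = 0
Q(h, E) = 2*h*(E + h) (Q(h, E) = (2*h)*(E + h) = 2*h*(E + h))
K(A, S) = 0 (K(A, S) = 3*(2*0*(9 + 0))**2 = 3*(2*0*9)**2 = 3*0**2 = 3*0 = 0)
K(6, (0 + 0)*(1 - 5))*(-14) = 0*(-14) = 0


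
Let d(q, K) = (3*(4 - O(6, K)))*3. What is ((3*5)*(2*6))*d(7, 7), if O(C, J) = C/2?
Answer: 1620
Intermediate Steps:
O(C, J) = C/2 (O(C, J) = C*(½) = C/2)
d(q, K) = 9 (d(q, K) = (3*(4 - 6/2))*3 = (3*(4 - 1*3))*3 = (3*(4 - 3))*3 = (3*1)*3 = 3*3 = 9)
((3*5)*(2*6))*d(7, 7) = ((3*5)*(2*6))*9 = (15*12)*9 = 180*9 = 1620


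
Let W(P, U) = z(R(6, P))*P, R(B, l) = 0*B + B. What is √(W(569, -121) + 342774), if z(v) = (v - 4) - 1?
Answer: 49*√143 ≈ 585.96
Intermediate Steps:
R(B, l) = B (R(B, l) = 0 + B = B)
z(v) = -5 + v (z(v) = (-4 + v) - 1 = -5 + v)
W(P, U) = P (W(P, U) = (-5 + 6)*P = 1*P = P)
√(W(569, -121) + 342774) = √(569 + 342774) = √343343 = 49*√143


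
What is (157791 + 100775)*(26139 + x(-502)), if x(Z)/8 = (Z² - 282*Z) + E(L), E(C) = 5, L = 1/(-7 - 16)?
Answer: 820875427218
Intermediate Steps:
L = -1/23 (L = 1/(-23) = -1/23 ≈ -0.043478)
x(Z) = 40 - 2256*Z + 8*Z² (x(Z) = 8*((Z² - 282*Z) + 5) = 8*(5 + Z² - 282*Z) = 40 - 2256*Z + 8*Z²)
(157791 + 100775)*(26139 + x(-502)) = (157791 + 100775)*(26139 + (40 - 2256*(-502) + 8*(-502)²)) = 258566*(26139 + (40 + 1132512 + 8*252004)) = 258566*(26139 + (40 + 1132512 + 2016032)) = 258566*(26139 + 3148584) = 258566*3174723 = 820875427218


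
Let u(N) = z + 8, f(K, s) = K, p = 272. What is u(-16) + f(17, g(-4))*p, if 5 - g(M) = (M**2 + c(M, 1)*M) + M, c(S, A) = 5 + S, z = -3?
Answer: 4629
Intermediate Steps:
g(M) = 5 - M - M**2 - M*(5 + M) (g(M) = 5 - ((M**2 + (5 + M)*M) + M) = 5 - ((M**2 + M*(5 + M)) + M) = 5 - (M + M**2 + M*(5 + M)) = 5 + (-M - M**2 - M*(5 + M)) = 5 - M - M**2 - M*(5 + M))
u(N) = 5 (u(N) = -3 + 8 = 5)
u(-16) + f(17, g(-4))*p = 5 + 17*272 = 5 + 4624 = 4629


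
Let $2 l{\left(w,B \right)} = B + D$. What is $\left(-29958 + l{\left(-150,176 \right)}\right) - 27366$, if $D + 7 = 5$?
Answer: $-57237$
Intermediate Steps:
$D = -2$ ($D = -7 + 5 = -2$)
$l{\left(w,B \right)} = -1 + \frac{B}{2}$ ($l{\left(w,B \right)} = \frac{B - 2}{2} = \frac{-2 + B}{2} = -1 + \frac{B}{2}$)
$\left(-29958 + l{\left(-150,176 \right)}\right) - 27366 = \left(-29958 + \left(-1 + \frac{1}{2} \cdot 176\right)\right) - 27366 = \left(-29958 + \left(-1 + 88\right)\right) - 27366 = \left(-29958 + 87\right) - 27366 = -29871 - 27366 = -57237$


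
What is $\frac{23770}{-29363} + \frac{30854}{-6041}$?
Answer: $- \frac{1049560572}{177381883} \approx -5.917$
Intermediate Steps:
$\frac{23770}{-29363} + \frac{30854}{-6041} = 23770 \left(- \frac{1}{29363}\right) + 30854 \left(- \frac{1}{6041}\right) = - \frac{23770}{29363} - \frac{30854}{6041} = - \frac{1049560572}{177381883}$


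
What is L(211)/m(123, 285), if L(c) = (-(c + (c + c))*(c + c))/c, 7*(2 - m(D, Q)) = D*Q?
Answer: 8862/35041 ≈ 0.25290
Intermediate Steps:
m(D, Q) = 2 - D*Q/7
L(c) = -6*c (L(c) = (-(c + 2*c)*2*c)/c = (-3*c*2*c)/c = (-6*c²)/c = -6*c)
L(211)/m(123, 285) = (-6*211)/(2 - ⅐*123*285) = -1266/(2 - 35055/7) = -1266/(-35041/7) = -1266*(-7/35041) = 8862/35041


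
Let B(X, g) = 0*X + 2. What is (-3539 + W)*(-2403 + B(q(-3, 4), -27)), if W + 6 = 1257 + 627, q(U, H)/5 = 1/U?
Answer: 3988061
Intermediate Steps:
q(U, H) = 5/U
B(X, g) = 2 (B(X, g) = 0 + 2 = 2)
W = 1878 (W = -6 + (1257 + 627) = -6 + 1884 = 1878)
(-3539 + W)*(-2403 + B(q(-3, 4), -27)) = (-3539 + 1878)*(-2403 + 2) = -1661*(-2401) = 3988061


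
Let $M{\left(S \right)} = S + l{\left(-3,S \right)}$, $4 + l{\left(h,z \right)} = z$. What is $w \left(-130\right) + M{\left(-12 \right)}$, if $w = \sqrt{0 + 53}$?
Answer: $-28 - 130 \sqrt{53} \approx -974.41$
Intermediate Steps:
$l{\left(h,z \right)} = -4 + z$
$M{\left(S \right)} = -4 + 2 S$ ($M{\left(S \right)} = S + \left(-4 + S\right) = -4 + 2 S$)
$w = \sqrt{53} \approx 7.2801$
$w \left(-130\right) + M{\left(-12 \right)} = \sqrt{53} \left(-130\right) + \left(-4 + 2 \left(-12\right)\right) = - 130 \sqrt{53} - 28 = -28 - 130 \sqrt{53}$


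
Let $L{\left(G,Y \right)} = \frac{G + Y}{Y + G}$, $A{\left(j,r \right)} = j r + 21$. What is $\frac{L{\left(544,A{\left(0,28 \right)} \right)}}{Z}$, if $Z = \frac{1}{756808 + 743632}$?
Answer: $1500440$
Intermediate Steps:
$A{\left(j,r \right)} = 21 + j r$
$L{\left(G,Y \right)} = 1$ ($L{\left(G,Y \right)} = \frac{G + Y}{G + Y} = 1$)
$Z = \frac{1}{1500440} \approx 6.6647 \cdot 10^{-7}$
$\frac{L{\left(544,A{\left(0,28 \right)} \right)}}{Z} = 1 \frac{1}{\frac{1}{1500440}} = 1 \cdot 1500440 = 1500440$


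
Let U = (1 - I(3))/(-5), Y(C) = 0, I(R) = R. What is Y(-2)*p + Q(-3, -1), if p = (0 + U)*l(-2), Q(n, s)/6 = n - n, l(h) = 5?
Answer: 0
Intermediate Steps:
U = ⅖ (U = (1 - 1*3)/(-5) = (1 - 3)*(-⅕) = -2*(-⅕) = ⅖ ≈ 0.40000)
Q(n, s) = 0 (Q(n, s) = 6*(n - n) = 6*0 = 0)
p = 2 (p = (0 + ⅖)*5 = (⅖)*5 = 2)
Y(-2)*p + Q(-3, -1) = 0*2 + 0 = 0 + 0 = 0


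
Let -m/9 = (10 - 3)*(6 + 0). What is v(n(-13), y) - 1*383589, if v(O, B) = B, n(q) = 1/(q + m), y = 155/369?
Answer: -141544186/369 ≈ -3.8359e+5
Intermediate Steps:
m = -378 (m = -9*(10 - 3)*(6 + 0) = -63*6 = -9*42 = -378)
y = 155/369 (y = 155*(1/369) = 155/369 ≈ 0.42005)
n(q) = 1/(-378 + q) (n(q) = 1/(q - 378) = 1/(-378 + q))
v(n(-13), y) - 1*383589 = 155/369 - 1*383589 = 155/369 - 383589 = -141544186/369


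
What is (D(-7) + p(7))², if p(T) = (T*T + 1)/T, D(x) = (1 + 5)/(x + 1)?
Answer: 1849/49 ≈ 37.735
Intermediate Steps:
D(x) = 6/(1 + x)
p(T) = (1 + T²)/T (p(T) = (T² + 1)/T = (1 + T²)/T)
(D(-7) + p(7))² = (6/(1 - 7) + (7 + 1/7))² = (6/(-6) + (7 + ⅐))² = (6*(-⅙) + 50/7)² = (-1 + 50/7)² = (43/7)² = 1849/49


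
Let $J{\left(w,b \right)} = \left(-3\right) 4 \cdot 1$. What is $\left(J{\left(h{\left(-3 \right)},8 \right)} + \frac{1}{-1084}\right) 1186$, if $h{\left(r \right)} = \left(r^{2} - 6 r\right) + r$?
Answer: $- \frac{7714337}{542} \approx -14233.0$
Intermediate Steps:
$h{\left(r \right)} = r^{2} - 5 r$
$J{\left(w,b \right)} = -12$ ($J{\left(w,b \right)} = \left(-12\right) 1 = -12$)
$\left(J{\left(h{\left(-3 \right)},8 \right)} + \frac{1}{-1084}\right) 1186 = \left(-12 + \frac{1}{-1084}\right) 1186 = \left(-12 - \frac{1}{1084}\right) 1186 = \left(- \frac{13009}{1084}\right) 1186 = - \frac{7714337}{542}$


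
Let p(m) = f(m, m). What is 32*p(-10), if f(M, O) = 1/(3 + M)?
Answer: -32/7 ≈ -4.5714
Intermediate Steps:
p(m) = 1/(3 + m)
32*p(-10) = 32/(3 - 10) = 32/(-7) = 32*(-⅐) = -32/7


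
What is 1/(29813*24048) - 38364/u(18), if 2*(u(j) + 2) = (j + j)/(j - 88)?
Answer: 962668076045839/56638498896 ≈ 16997.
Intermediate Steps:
u(j) = -2 + j/(-88 + j) (u(j) = -2 + ((j + j)/(j - 88))/2 = -2 + ((2*j)/(-88 + j))/2 = -2 + (2*j/(-88 + j))/2 = -2 + j/(-88 + j))
1/(29813*24048) - 38364/u(18) = 1/(29813*24048) - 38364*(-88 + 18)/(176 - 1*18) = (1/29813)*(1/24048) - 38364*(-70/(176 - 18)) = 1/716943024 - 38364/((-1/70*158)) = 1/716943024 - 38364/(-79/35) = 1/716943024 - 38364*(-35/79) = 1/716943024 + 1342740/79 = 962668076045839/56638498896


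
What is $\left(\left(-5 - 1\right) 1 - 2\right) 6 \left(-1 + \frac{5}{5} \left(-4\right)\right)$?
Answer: $240$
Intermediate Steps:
$\left(\left(-5 - 1\right) 1 - 2\right) 6 \left(-1 + \frac{5}{5} \left(-4\right)\right) = \left(\left(-6\right) 1 - 2\right) 6 \left(-1 + 5 \cdot \frac{1}{5} \left(-4\right)\right) = \left(-6 - 2\right) 6 \left(-1 + 1 \left(-4\right)\right) = \left(-8\right) 6 \left(-1 - 4\right) = \left(-48\right) \left(-5\right) = 240$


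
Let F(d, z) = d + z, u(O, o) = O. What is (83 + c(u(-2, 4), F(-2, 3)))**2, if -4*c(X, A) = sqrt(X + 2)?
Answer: 6889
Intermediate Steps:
c(X, A) = -sqrt(2 + X)/4 (c(X, A) = -sqrt(X + 2)/4 = -sqrt(2 + X)/4)
(83 + c(u(-2, 4), F(-2, 3)))**2 = (83 - sqrt(2 - 2)/4)**2 = (83 - sqrt(0)/4)**2 = (83 - 1/4*0)**2 = (83 + 0)**2 = 83**2 = 6889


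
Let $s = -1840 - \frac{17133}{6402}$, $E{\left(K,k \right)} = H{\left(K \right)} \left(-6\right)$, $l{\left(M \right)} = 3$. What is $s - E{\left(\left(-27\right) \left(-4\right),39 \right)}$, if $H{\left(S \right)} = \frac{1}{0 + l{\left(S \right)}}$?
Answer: $- \frac{3928003}{2134} \approx -1840.7$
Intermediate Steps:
$H{\left(S \right)} = \frac{1}{3}$ ($H{\left(S \right)} = \frac{1}{0 + 3} = \frac{1}{3}$)
$E{\left(K,k \right)} = -2$ ($E{\left(K,k \right)} = \frac{1}{3} \left(-6\right) = -2$)
$s = - \frac{3932271}{2134}$ ($s = -1840 - 17133 \cdot \frac{1}{6402} = -1840 - \frac{5711}{2134} = - \frac{3932271}{2134} \approx -1842.7$)
$s - E{\left(\left(-27\right) \left(-4\right),39 \right)} = - \frac{3932271}{2134} - -2 = - \frac{3932271}{2134} + 2 = - \frac{3928003}{2134}$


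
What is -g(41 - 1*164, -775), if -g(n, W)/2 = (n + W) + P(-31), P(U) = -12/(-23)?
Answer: -41284/23 ≈ -1795.0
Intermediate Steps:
P(U) = 12/23 (P(U) = -12*(-1/23) = 12/23)
g(n, W) = -24/23 - 2*W - 2*n (g(n, W) = -2*((n + W) + 12/23) = -2*((W + n) + 12/23) = -2*(12/23 + W + n) = -24/23 - 2*W - 2*n)
-g(41 - 1*164, -775) = -(-24/23 - 2*(-775) - 2*(41 - 1*164)) = -(-24/23 + 1550 - 2*(41 - 164)) = -(-24/23 + 1550 - 2*(-123)) = -(-24/23 + 1550 + 246) = -1*41284/23 = -41284/23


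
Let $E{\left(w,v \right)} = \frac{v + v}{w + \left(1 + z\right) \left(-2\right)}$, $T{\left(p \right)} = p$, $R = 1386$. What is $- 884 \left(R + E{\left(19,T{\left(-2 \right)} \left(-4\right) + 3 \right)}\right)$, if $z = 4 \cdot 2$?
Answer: $-1244672$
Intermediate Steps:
$z = 8$
$E{\left(w,v \right)} = \frac{2 v}{-18 + w}$ ($E{\left(w,v \right)} = \frac{v + v}{w + \left(1 + 8\right) \left(-2\right)} = \frac{2 v}{w + 9 \left(-2\right)} = \frac{2 v}{w - 18} = \frac{2 v}{-18 + w}$)
$- 884 \left(R + E{\left(19,T{\left(-2 \right)} \left(-4\right) + 3 \right)}\right) = - 884 \left(1386 + \frac{2 \left(\left(-2\right) \left(-4\right) + 3\right)}{-18 + 19}\right) = - 884 \left(1386 + \frac{2 \left(8 + 3\right)}{1}\right) = - 884 \left(1386 + 2 \cdot 11 \cdot 1\right) = - 884 \left(1386 + 22\right) = \left(-884\right) 1408 = -1244672$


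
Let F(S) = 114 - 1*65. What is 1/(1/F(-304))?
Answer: 49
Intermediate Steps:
F(S) = 49 (F(S) = 114 - 65 = 49)
1/(1/F(-304)) = 1/(1/49) = 49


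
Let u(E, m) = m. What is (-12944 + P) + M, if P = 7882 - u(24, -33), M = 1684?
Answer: -3345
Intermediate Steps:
P = 7915 (P = 7882 - 1*(-33) = 7882 + 33 = 7915)
(-12944 + P) + M = (-12944 + 7915) + 1684 = -5029 + 1684 = -3345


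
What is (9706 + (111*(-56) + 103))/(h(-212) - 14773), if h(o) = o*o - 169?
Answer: 3593/30002 ≈ 0.11976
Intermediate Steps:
h(o) = -169 + o**2 (h(o) = o**2 - 169 = -169 + o**2)
(9706 + (111*(-56) + 103))/(h(-212) - 14773) = (9706 + (111*(-56) + 103))/((-169 + (-212)**2) - 14773) = (9706 + (-6216 + 103))/((-169 + 44944) - 14773) = (9706 - 6113)/(44775 - 14773) = 3593/30002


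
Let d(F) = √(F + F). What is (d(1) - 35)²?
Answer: (35 - √2)² ≈ 1128.0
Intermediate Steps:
d(F) = √2*√F (d(F) = √(2*F) = √2*√F)
(d(1) - 35)² = (√2*√1 - 35)² = (√2*1 - 35)² = (√2 - 35)² = (-35 + √2)²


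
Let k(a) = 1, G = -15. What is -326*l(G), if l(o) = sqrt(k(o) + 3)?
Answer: -652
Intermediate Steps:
l(o) = 2 (l(o) = sqrt(1 + 3) = sqrt(4) = 2)
-326*l(G) = -326*2 = -652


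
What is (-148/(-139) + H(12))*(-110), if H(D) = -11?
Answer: 151910/139 ≈ 1092.9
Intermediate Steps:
(-148/(-139) + H(12))*(-110) = (-148/(-139) - 11)*(-110) = (-148*(-1/139) - 11)*(-110) = (148/139 - 11)*(-110) = -1381/139*(-110) = 151910/139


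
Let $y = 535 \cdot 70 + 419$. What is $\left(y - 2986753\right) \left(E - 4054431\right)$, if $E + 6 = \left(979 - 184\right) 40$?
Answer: $11862289887108$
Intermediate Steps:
$E = 31794$ ($E = -6 + \left(979 - 184\right) 40 = -6 + 795 \cdot 40 = -6 + 31800 = 31794$)
$y = 37869$ ($y = 37450 + 419 = 37869$)
$\left(y - 2986753\right) \left(E - 4054431\right) = \left(37869 - 2986753\right) \left(31794 - 4054431\right) = \left(-2948884\right) \left(-4022637\right) = 11862289887108$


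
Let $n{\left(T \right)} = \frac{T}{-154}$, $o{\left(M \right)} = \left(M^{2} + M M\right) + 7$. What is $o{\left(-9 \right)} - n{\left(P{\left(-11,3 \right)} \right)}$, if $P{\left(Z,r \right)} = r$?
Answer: $\frac{26029}{154} \approx 169.02$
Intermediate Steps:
$o{\left(M \right)} = 7 + 2 M^{2}$ ($o{\left(M \right)} = \left(M^{2} + M^{2}\right) + 7 = 2 M^{2} + 7 = 7 + 2 M^{2}$)
$n{\left(T \right)} = - \frac{T}{154}$ ($n{\left(T \right)} = T \left(- \frac{1}{154}\right) = - \frac{T}{154}$)
$o{\left(-9 \right)} - n{\left(P{\left(-11,3 \right)} \right)} = \left(7 + 2 \left(-9\right)^{2}\right) - \left(- \frac{1}{154}\right) 3 = \left(7 + 2 \cdot 81\right) - - \frac{3}{154} = \left(7 + 162\right) + \frac{3}{154} = 169 + \frac{3}{154} = \frac{26029}{154}$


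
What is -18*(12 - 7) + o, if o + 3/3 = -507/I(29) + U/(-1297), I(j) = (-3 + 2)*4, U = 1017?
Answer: 181403/5188 ≈ 34.966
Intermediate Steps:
I(j) = -4 (I(j) = -1*4 = -4)
o = 648323/5188 (o = -1 + (-507/(-4) + 1017/(-1297)) = -1 + (-507*(-¼) + 1017*(-1/1297)) = -1 + (507/4 - 1017/1297) = -1 + 653511/5188 = 648323/5188 ≈ 124.97)
-18*(12 - 7) + o = -18*(12 - 7) + 648323/5188 = -18*5 + 648323/5188 = -90 + 648323/5188 = 181403/5188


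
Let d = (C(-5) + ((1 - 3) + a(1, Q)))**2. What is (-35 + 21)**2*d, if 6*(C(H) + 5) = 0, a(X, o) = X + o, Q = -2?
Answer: 12544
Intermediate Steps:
C(H) = -5 (C(H) = -5 + (1/6)*0 = -5 + 0 = -5)
d = 64 (d = (-5 + ((1 - 3) + (1 - 2)))**2 = (-5 + (-2 - 1))**2 = (-5 - 3)**2 = (-8)**2 = 64)
(-35 + 21)**2*d = (-35 + 21)**2*64 = (-14)**2*64 = 196*64 = 12544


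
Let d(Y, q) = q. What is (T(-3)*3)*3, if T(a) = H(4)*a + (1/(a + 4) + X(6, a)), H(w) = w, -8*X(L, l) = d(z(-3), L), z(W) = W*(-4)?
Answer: -423/4 ≈ -105.75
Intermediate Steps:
z(W) = -4*W
X(L, l) = -L/8
T(a) = -¾ + 1/(4 + a) + 4*a (T(a) = 4*a + (1/(a + 4) - ⅛*6) = 4*a + (1/(4 + a) - ¾) = 4*a + (-¾ + 1/(4 + a)) = -¾ + 1/(4 + a) + 4*a)
(T(-3)*3)*3 = (((-8 + 16*(-3)² + 61*(-3))/(4*(4 - 3)))*3)*3 = (((¼)*(-8 + 16*9 - 183)/1)*3)*3 = (((¼)*1*(-8 + 144 - 183))*3)*3 = (((¼)*1*(-47))*3)*3 = -47/4*3*3 = -141/4*3 = -423/4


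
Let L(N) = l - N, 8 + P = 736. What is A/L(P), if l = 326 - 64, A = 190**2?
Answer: -18050/233 ≈ -77.468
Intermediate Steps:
A = 36100
P = 728 (P = -8 + 736 = 728)
l = 262
L(N) = 262 - N
A/L(P) = 36100/(262 - 1*728) = 36100/(262 - 728) = 36100/(-466) = 36100*(-1/466) = -18050/233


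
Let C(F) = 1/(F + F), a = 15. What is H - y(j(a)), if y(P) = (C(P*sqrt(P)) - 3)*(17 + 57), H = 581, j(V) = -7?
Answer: 803 - 37*I*sqrt(7)/49 ≈ 803.0 - 1.9978*I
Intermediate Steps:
C(F) = 1/(2*F)
y(P) = -222 + 37/P**(3/2) (y(P) = (1/(2*((P*sqrt(P)))) - 3)*(17 + 57) = (1/(2*(P**(3/2))) - 3)*74 = (1/(2*P**(3/2)) - 3)*74 = (-3 + 1/(2*P**(3/2)))*74 = -222 + 37/P**(3/2))
H - y(j(a)) = 581 - (-222 + 37/(-7)**(3/2)) = 581 - (-222 + 37*(I*sqrt(7)/49)) = 581 - (-222 + 37*I*sqrt(7)/49) = 581 + (222 - 37*I*sqrt(7)/49) = 803 - 37*I*sqrt(7)/49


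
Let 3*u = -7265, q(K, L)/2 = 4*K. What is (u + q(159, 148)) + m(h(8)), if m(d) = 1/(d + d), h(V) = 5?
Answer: -34487/30 ≈ -1149.6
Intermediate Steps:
q(K, L) = 8*K (q(K, L) = 2*(4*K) = 8*K)
m(d) = 1/(2*d)
u = -7265/3 (u = (1/3)*(-7265) = -7265/3 ≈ -2421.7)
(u + q(159, 148)) + m(h(8)) = (-7265/3 + 8*159) + (1/2)/5 = (-7265/3 + 1272) + (1/2)*(1/5) = -3449/3 + 1/10 = -34487/30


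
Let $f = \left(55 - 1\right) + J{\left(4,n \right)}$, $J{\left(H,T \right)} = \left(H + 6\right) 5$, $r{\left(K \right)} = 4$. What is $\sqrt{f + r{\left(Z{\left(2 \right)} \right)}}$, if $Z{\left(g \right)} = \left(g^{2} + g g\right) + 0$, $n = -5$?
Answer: $6 \sqrt{3} \approx 10.392$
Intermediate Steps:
$Z{\left(g \right)} = 2 g^{2}$ ($Z{\left(g \right)} = \left(g^{2} + g^{2}\right) + 0 = 2 g^{2} + 0 = 2 g^{2}$)
$J{\left(H,T \right)} = 30 + 5 H$ ($J{\left(H,T \right)} = \left(6 + H\right) 5 = 30 + 5 H$)
$f = 104$ ($f = \left(55 - 1\right) + \left(30 + 5 \cdot 4\right) = 54 + \left(30 + 20\right) = 54 + 50 = 104$)
$\sqrt{f + r{\left(Z{\left(2 \right)} \right)}} = \sqrt{104 + 4} = \sqrt{108} = 6 \sqrt{3}$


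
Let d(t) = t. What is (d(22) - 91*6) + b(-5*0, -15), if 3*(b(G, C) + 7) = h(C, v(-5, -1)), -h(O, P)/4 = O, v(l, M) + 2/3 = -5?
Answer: -511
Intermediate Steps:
v(l, M) = -17/3 (v(l, M) = -⅔ - 5 = -17/3)
h(O, P) = -4*O
b(G, C) = -7 - 4*C/3 (b(G, C) = -7 + (-4*C)/3 = -7 - 4*C/3)
(d(22) - 91*6) + b(-5*0, -15) = (22 - 91*6) + (-7 - 4/3*(-15)) = (22 - 1*546) + (-7 + 20) = (22 - 546) + 13 = -524 + 13 = -511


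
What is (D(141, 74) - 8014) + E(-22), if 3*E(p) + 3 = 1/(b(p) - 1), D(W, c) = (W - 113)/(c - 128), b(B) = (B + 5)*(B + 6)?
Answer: -58649540/7317 ≈ -8015.5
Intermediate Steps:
b(B) = (5 + B)*(6 + B)
D(W, c) = (-113 + W)/(-128 + c)
E(p) = -1 + 1/(3*(29 + p² + 11*p)) (E(p) = -1 + 1/(3*((30 + p² + 11*p) - 1)) = -1 + 1/(3*(29 + p² + 11*p)))
(D(141, 74) - 8014) + E(-22) = ((-113 + 141)/(-128 + 74) - 8014) + (-86/3 - 1*(-22)² - 11*(-22))/(29 + (-22)² + 11*(-22)) = (28/(-54) - 8014) + (-86/3 - 1*484 + 242)/(29 + 484 - 242) = (-1/54*28 - 8014) + (-86/3 - 484 + 242)/271 = (-14/27 - 8014) + (1/271)*(-812/3) = -216392/27 - 812/813 = -58649540/7317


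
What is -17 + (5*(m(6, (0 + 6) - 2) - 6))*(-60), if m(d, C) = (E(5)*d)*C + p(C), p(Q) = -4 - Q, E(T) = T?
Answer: -31817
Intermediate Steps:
m(d, C) = -4 - C + 5*C*d (m(d, C) = (5*d)*C + (-4 - C) = 5*C*d + (-4 - C) = -4 - C + 5*C*d)
-17 + (5*(m(6, (0 + 6) - 2) - 6))*(-60) = -17 + (5*((-4 - ((0 + 6) - 2) + 5*((0 + 6) - 2)*6) - 6))*(-60) = -17 + (5*((-4 - (6 - 2) + 5*(6 - 2)*6) - 6))*(-60) = -17 + (5*((-4 - 1*4 + 5*4*6) - 6))*(-60) = -17 + (5*((-4 - 4 + 120) - 6))*(-60) = -17 + (5*(112 - 6))*(-60) = -17 + (5*106)*(-60) = -17 + 530*(-60) = -17 - 31800 = -31817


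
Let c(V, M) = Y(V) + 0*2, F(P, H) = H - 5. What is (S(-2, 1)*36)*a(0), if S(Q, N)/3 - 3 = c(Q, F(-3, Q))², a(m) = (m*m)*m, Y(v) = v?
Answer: 0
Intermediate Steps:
F(P, H) = -5 + H
a(m) = m³ (a(m) = m²*m = m³)
c(V, M) = V (c(V, M) = V + 0*2 = V + 0 = V)
S(Q, N) = 9 + 3*Q²
(S(-2, 1)*36)*a(0) = ((9 + 3*(-2)²)*36)*0³ = ((9 + 3*4)*36)*0 = ((9 + 12)*36)*0 = (21*36)*0 = 756*0 = 0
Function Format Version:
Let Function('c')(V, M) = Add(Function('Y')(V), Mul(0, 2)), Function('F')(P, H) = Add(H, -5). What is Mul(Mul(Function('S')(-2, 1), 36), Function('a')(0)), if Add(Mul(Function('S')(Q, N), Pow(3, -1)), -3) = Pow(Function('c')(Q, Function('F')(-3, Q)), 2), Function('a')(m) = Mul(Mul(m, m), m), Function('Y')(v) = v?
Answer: 0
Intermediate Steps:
Function('F')(P, H) = Add(-5, H)
Function('a')(m) = Pow(m, 3) (Function('a')(m) = Mul(Pow(m, 2), m) = Pow(m, 3))
Function('c')(V, M) = V (Function('c')(V, M) = Add(V, Mul(0, 2)) = Add(V, 0) = V)
Function('S')(Q, N) = Add(9, Mul(3, Pow(Q, 2)))
Mul(Mul(Function('S')(-2, 1), 36), Function('a')(0)) = Mul(Mul(Add(9, Mul(3, Pow(-2, 2))), 36), Pow(0, 3)) = Mul(Mul(Add(9, Mul(3, 4)), 36), 0) = Mul(Mul(Add(9, 12), 36), 0) = Mul(Mul(21, 36), 0) = Mul(756, 0) = 0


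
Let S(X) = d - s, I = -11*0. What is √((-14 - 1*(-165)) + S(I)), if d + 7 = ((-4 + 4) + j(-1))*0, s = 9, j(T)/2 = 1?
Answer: 3*√15 ≈ 11.619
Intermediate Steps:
j(T) = 2 (j(T) = 2*1 = 2)
I = 0
d = -7 (d = -7 + ((-4 + 4) + 2)*0 = -7 + (0 + 2)*0 = -7 + 2*0 = -7 + 0 = -7)
S(X) = -16 (S(X) = -7 - 1*9 = -7 - 9 = -16)
√((-14 - 1*(-165)) + S(I)) = √((-14 - 1*(-165)) - 16) = √((-14 + 165) - 16) = √(151 - 16) = √135 = 3*√15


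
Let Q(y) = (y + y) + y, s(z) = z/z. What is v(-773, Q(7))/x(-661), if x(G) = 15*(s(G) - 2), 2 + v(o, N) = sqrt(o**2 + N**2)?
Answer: 2/15 - sqrt(597970)/15 ≈ -51.419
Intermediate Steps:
s(z) = 1
Q(y) = 3*y (Q(y) = 2*y + y = 3*y)
v(o, N) = -2 + sqrt(N**2 + o**2) (v(o, N) = -2 + sqrt(o**2 + N**2) = -2 + sqrt(N**2 + o**2))
x(G) = -15 (x(G) = 15*(1 - 2) = 15*(-1) = -15)
v(-773, Q(7))/x(-661) = (-2 + sqrt((3*7)**2 + (-773)**2))/(-15) = (-2 + sqrt(21**2 + 597529))*(-1/15) = (-2 + sqrt(441 + 597529))*(-1/15) = (-2 + sqrt(597970))*(-1/15) = 2/15 - sqrt(597970)/15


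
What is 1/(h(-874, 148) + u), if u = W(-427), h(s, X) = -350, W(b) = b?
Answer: -1/777 ≈ -0.0012870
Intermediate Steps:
u = -427
1/(h(-874, 148) + u) = 1/(-350 - 427) = 1/(-777) = -1/777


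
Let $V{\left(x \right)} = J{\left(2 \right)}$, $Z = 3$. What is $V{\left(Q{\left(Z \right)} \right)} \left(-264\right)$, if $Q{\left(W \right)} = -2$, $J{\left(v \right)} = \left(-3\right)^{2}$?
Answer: $-2376$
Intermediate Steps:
$J{\left(v \right)} = 9$
$V{\left(x \right)} = 9$
$V{\left(Q{\left(Z \right)} \right)} \left(-264\right) = 9 \left(-264\right) = -2376$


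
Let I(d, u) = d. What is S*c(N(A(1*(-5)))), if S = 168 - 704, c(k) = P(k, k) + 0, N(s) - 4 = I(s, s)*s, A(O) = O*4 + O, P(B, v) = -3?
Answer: 1608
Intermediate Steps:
A(O) = 5*O (A(O) = 4*O + O = 5*O)
N(s) = 4 + s² (N(s) = 4 + s*s = 4 + s²)
c(k) = -3 (c(k) = -3 + 0 = -3)
S = -536
S*c(N(A(1*(-5)))) = -536*(-3) = 1608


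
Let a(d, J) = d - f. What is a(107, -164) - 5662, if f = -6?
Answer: -5549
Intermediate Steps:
a(d, J) = 6 + d (a(d, J) = d - 1*(-6) = d + 6 = 6 + d)
a(107, -164) - 5662 = (6 + 107) - 5662 = 113 - 5662 = -5549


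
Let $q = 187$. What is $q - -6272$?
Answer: $6459$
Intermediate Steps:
$q - -6272 = 187 - -6272 = 187 + 6272 = 6459$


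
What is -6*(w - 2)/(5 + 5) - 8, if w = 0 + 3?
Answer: -43/5 ≈ -8.6000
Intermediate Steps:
w = 3
-6*(w - 2)/(5 + 5) - 8 = -6*(3 - 2)/(5 + 5) - 8 = -6/10 - 8 = -6*⅒ - 8 = -⅗ - 8 = -43/5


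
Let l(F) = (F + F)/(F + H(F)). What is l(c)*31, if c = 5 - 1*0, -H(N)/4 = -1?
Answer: 310/9 ≈ 34.444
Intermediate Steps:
H(N) = 4 (H(N) = -4*(-1) = 4)
c = 5 (c = 5 + 0 = 5)
l(F) = 2*F/(4 + F) (l(F) = (F + F)/(F + 4) = (2*F)/(4 + F) = 2*F/(4 + F))
l(c)*31 = (2*5/(4 + 5))*31 = (2*5/9)*31 = (2*5*(⅑))*31 = (10/9)*31 = 310/9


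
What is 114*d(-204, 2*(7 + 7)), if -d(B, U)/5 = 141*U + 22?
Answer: -2262900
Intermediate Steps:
d(B, U) = -110 - 705*U (d(B, U) = -5*(141*U + 22) = -5*(22 + 141*U) = -110 - 705*U)
114*d(-204, 2*(7 + 7)) = 114*(-110 - 1410*(7 + 7)) = 114*(-110 - 1410*14) = 114*(-110 - 705*28) = 114*(-110 - 19740) = 114*(-19850) = -2262900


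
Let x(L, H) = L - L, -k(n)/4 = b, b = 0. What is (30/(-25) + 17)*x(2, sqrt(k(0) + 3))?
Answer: 0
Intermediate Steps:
k(n) = 0 (k(n) = -4*0 = 0)
x(L, H) = 0
(30/(-25) + 17)*x(2, sqrt(k(0) + 3)) = (30/(-25) + 17)*0 = (30*(-1/25) + 17)*0 = (-6/5 + 17)*0 = (79/5)*0 = 0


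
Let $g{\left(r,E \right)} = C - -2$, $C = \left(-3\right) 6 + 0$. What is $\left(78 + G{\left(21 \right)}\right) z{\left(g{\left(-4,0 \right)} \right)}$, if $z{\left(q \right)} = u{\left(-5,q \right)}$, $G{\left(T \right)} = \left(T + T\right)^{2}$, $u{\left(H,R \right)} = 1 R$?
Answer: $-29472$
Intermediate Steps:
$u{\left(H,R \right)} = R$
$C = -18$ ($C = -18 + 0 = -18$)
$G{\left(T \right)} = 4 T^{2}$ ($G{\left(T \right)} = \left(2 T\right)^{2} = 4 T^{2}$)
$g{\left(r,E \right)} = -16$ ($g{\left(r,E \right)} = -18 - -2 = -18 + 2 = -16$)
$z{\left(q \right)} = q$
$\left(78 + G{\left(21 \right)}\right) z{\left(g{\left(-4,0 \right)} \right)} = \left(78 + 4 \cdot 21^{2}\right) \left(-16\right) = \left(78 + 4 \cdot 441\right) \left(-16\right) = \left(78 + 1764\right) \left(-16\right) = 1842 \left(-16\right) = -29472$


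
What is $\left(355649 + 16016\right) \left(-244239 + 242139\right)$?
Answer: $-780496500$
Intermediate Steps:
$\left(355649 + 16016\right) \left(-244239 + 242139\right) = 371665 \left(-2100\right) = -780496500$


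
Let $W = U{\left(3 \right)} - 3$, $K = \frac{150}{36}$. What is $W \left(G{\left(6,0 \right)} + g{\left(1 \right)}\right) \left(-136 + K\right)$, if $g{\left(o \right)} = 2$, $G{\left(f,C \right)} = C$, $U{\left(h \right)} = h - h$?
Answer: $791$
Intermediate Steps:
$U{\left(h \right)} = 0$
$K = \frac{25}{6}$ ($K = 150 \cdot \frac{1}{36} = \frac{25}{6} \approx 4.1667$)
$W = -3$ ($W = 0 - 3 = -3$)
$W \left(G{\left(6,0 \right)} + g{\left(1 \right)}\right) \left(-136 + K\right) = - 3 \left(0 + 2\right) \left(-136 + \frac{25}{6}\right) = \left(-3\right) 2 \left(- \frac{791}{6}\right) = \left(-6\right) \left(- \frac{791}{6}\right) = 791$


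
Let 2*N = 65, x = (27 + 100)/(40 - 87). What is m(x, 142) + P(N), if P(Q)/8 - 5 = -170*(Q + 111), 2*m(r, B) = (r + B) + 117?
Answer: -9164617/47 ≈ -1.9499e+5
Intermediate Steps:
x = -127/47 (x = 127/(-47) = 127*(-1/47) = -127/47 ≈ -2.7021)
m(r, B) = 117/2 + B/2 + r/2 (m(r, B) = ((r + B) + 117)/2 = ((B + r) + 117)/2 = (117 + B + r)/2 = 117/2 + B/2 + r/2)
N = 65/2 (N = (½)*65 = 65/2 ≈ 32.500)
P(Q) = -150920 - 1360*Q (P(Q) = 40 + 8*(-170*(Q + 111)) = 40 + 8*(-170*(111 + Q)) = 40 + 8*(-18870 - 170*Q) = 40 + (-150960 - 1360*Q) = -150920 - 1360*Q)
m(x, 142) + P(N) = (117/2 + (½)*142 + (½)*(-127/47)) + (-150920 - 1360*65/2) = (117/2 + 71 - 127/94) + (-150920 - 44200) = 6023/47 - 195120 = -9164617/47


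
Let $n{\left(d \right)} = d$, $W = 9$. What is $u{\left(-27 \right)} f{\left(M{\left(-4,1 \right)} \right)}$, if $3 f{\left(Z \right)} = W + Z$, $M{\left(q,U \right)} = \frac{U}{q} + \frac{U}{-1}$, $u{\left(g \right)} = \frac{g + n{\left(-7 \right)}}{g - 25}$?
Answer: $\frac{527}{312} \approx 1.6891$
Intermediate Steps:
$u{\left(g \right)} = \frac{-7 + g}{-25 + g}$ ($u{\left(g \right)} = \frac{g - 7}{g - 25} = \frac{-7 + g}{-25 + g}$)
$M{\left(q,U \right)} = - U + \frac{U}{q}$ ($M{\left(q,U \right)} = \frac{U}{q} + U \left(-1\right) = \frac{U}{q} - U = - U + \frac{U}{q}$)
$f{\left(Z \right)} = 3 + \frac{Z}{3}$ ($f{\left(Z \right)} = \frac{9 + Z}{3} = 3 + \frac{Z}{3}$)
$u{\left(-27 \right)} f{\left(M{\left(-4,1 \right)} \right)} = \frac{-7 - 27}{-25 - 27} \left(3 + \frac{\left(-1\right) 1 + 1 \frac{1}{-4}}{3}\right) = \frac{1}{-52} \left(-34\right) \left(3 + \frac{-1 + 1 \left(- \frac{1}{4}\right)}{3}\right) = \left(- \frac{1}{52}\right) \left(-34\right) \left(3 + \frac{-1 - \frac{1}{4}}{3}\right) = \frac{17 \left(3 + \frac{1}{3} \left(- \frac{5}{4}\right)\right)}{26} = \frac{17 \left(3 - \frac{5}{12}\right)}{26} = \frac{17}{26} \cdot \frac{31}{12} = \frac{527}{312}$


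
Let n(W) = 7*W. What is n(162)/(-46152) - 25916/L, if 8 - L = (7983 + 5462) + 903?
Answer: 16386301/9191940 ≈ 1.7827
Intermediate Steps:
L = -14340 (L = 8 - ((7983 + 5462) + 903) = 8 - (13445 + 903) = 8 - 1*14348 = 8 - 14348 = -14340)
n(162)/(-46152) - 25916/L = (7*162)/(-46152) - 25916/(-14340) = 1134*(-1/46152) - 25916*(-1/14340) = -63/2564 + 6479/3585 = 16386301/9191940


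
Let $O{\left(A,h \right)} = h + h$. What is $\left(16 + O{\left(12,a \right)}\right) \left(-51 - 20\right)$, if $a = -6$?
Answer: $-284$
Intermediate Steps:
$O{\left(A,h \right)} = 2 h$
$\left(16 + O{\left(12,a \right)}\right) \left(-51 - 20\right) = \left(16 + 2 \left(-6\right)\right) \left(-51 - 20\right) = \left(16 - 12\right) \left(-51 - 20\right) = 4 \left(-71\right) = -284$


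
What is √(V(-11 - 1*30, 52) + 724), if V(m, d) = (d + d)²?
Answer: 2*√2885 ≈ 107.42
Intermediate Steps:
V(m, d) = 4*d² (V(m, d) = (2*d)² = 4*d²)
√(V(-11 - 1*30, 52) + 724) = √(4*52² + 724) = √(4*2704 + 724) = √(10816 + 724) = √11540 = 2*√2885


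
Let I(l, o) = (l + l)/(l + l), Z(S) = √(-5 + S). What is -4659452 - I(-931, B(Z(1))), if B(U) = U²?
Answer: -4659453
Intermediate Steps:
I(l, o) = 1 (I(l, o) = (2*l)/((2*l)) = (2*l)*(1/(2*l)) = 1)
-4659452 - I(-931, B(Z(1))) = -4659452 - 1*1 = -4659452 - 1 = -4659453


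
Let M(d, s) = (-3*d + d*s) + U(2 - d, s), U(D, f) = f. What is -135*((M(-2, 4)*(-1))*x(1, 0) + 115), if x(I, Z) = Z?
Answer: -15525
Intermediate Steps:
M(d, s) = s - 3*d + d*s (M(d, s) = (-3*d + d*s) + s = s - 3*d + d*s)
-135*((M(-2, 4)*(-1))*x(1, 0) + 115) = -135*(((4 - 3*(-2) - 2*4)*(-1))*0 + 115) = -135*(((4 + 6 - 8)*(-1))*0 + 115) = -135*((2*(-1))*0 + 115) = -135*(-2*0 + 115) = -135*(0 + 115) = -135*115 = -15525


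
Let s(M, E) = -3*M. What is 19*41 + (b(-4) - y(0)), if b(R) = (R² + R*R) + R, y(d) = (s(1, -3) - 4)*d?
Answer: 807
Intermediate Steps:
y(d) = -7*d (y(d) = (-3*1 - 4)*d = (-3 - 4)*d = -7*d)
b(R) = R + 2*R² (b(R) = (R² + R²) + R = 2*R² + R = R + 2*R²)
19*41 + (b(-4) - y(0)) = 19*41 + (-4*(1 + 2*(-4)) - (-7)*0) = 779 + (-4*(1 - 8) - 1*0) = 779 + (-4*(-7) + 0) = 779 + (28 + 0) = 779 + 28 = 807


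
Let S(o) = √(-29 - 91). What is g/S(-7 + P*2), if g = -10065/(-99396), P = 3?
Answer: -61*I*√30/36144 ≈ -0.0092439*I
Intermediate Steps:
g = 305/3012 (g = -10065*(-1/99396) = 305/3012 ≈ 0.10126)
S(o) = 2*I*√30 (S(o) = √(-120) = 2*I*√30)
g/S(-7 + P*2) = 305/(3012*((2*I*√30))) = 305*(-I*√30/60)/3012 = -61*I*√30/36144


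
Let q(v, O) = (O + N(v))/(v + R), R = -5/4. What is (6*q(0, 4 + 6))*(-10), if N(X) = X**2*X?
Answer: 480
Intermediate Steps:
N(X) = X**3
R = -5/4 (R = -5*1/4 = -5/4 ≈ -1.2500)
q(v, O) = (O + v**3)/(-5/4 + v) (q(v, O) = (O + v**3)/(v - 5/4) = (O + v**3)/(-5/4 + v))
(6*q(0, 4 + 6))*(-10) = (6*(4*((4 + 6) + 0**3)/(-5 + 4*0)))*(-10) = (6*(4*(10 + 0)/(-5 + 0)))*(-10) = (6*(4*10/(-5)))*(-10) = (6*(4*(-1/5)*10))*(-10) = (6*(-8))*(-10) = -48*(-10) = 480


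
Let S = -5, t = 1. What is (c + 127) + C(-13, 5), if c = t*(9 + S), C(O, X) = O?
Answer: 118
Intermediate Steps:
c = 4 (c = 1*(9 - 5) = 1*4 = 4)
(c + 127) + C(-13, 5) = (4 + 127) - 13 = 131 - 13 = 118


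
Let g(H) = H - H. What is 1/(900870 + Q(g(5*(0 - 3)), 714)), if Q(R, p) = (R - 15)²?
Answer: 1/901095 ≈ 1.1098e-6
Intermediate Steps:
g(H) = 0
Q(R, p) = (-15 + R)²
1/(900870 + Q(g(5*(0 - 3)), 714)) = 1/(900870 + (-15 + 0)²) = 1/(900870 + (-15)²) = 1/(900870 + 225) = 1/901095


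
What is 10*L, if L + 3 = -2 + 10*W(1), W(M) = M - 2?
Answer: -150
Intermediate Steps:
W(M) = -2 + M
L = -15 (L = -3 + (-2 + 10*(-2 + 1)) = -3 + (-2 + 10*(-1)) = -3 + (-2 - 10) = -3 - 12 = -15)
10*L = 10*(-15) = -150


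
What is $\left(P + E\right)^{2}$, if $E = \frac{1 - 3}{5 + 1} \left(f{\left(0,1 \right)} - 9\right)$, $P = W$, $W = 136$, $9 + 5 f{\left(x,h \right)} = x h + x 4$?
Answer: $\frac{487204}{25} \approx 19488.0$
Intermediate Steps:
$f{\left(x,h \right)} = - \frac{9}{5} + \frac{4 x}{5} + \frac{h x}{5}$ ($f{\left(x,h \right)} = - \frac{9}{5} + \frac{x h + x 4}{5} = - \frac{9}{5} + \frac{h x + 4 x}{5} = - \frac{9}{5} + \frac{4 x + h x}{5} = - \frac{9}{5} + \left(\frac{4 x}{5} + \frac{h x}{5}\right) = - \frac{9}{5} + \frac{4 x}{5} + \frac{h x}{5}$)
$P = 136$
$E = \frac{18}{5}$ ($E = \frac{1 - 3}{5 + 1} \left(\left(- \frac{9}{5} + \frac{4}{5} \cdot 0 + \frac{1}{5} \cdot 1 \cdot 0\right) - 9\right) = - \frac{2}{6} \left(\left(- \frac{9}{5} + 0 + 0\right) - 9\right) = \left(-2\right) \frac{1}{6} \left(- \frac{9}{5} - 9\right) = \left(- \frac{1}{3}\right) \left(- \frac{54}{5}\right) = \frac{18}{5} \approx 3.6$)
$\left(P + E\right)^{2} = \left(136 + \frac{18}{5}\right)^{2} = \left(\frac{698}{5}\right)^{2} = \frac{487204}{25}$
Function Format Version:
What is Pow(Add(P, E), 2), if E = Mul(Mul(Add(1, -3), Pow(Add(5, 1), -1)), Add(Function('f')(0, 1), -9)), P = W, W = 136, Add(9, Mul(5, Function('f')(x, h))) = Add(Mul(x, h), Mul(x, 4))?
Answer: Rational(487204, 25) ≈ 19488.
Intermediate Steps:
Function('f')(x, h) = Add(Rational(-9, 5), Mul(Rational(4, 5), x), Mul(Rational(1, 5), h, x)) (Function('f')(x, h) = Add(Rational(-9, 5), Mul(Rational(1, 5), Add(Mul(x, h), Mul(x, 4)))) = Add(Rational(-9, 5), Mul(Rational(1, 5), Add(Mul(h, x), Mul(4, x)))) = Add(Rational(-9, 5), Mul(Rational(1, 5), Add(Mul(4, x), Mul(h, x)))) = Add(Rational(-9, 5), Add(Mul(Rational(4, 5), x), Mul(Rational(1, 5), h, x))) = Add(Rational(-9, 5), Mul(Rational(4, 5), x), Mul(Rational(1, 5), h, x)))
P = 136
E = Rational(18, 5) (E = Mul(Mul(Add(1, -3), Pow(Add(5, 1), -1)), Add(Add(Rational(-9, 5), Mul(Rational(4, 5), 0), Mul(Rational(1, 5), 1, 0)), -9)) = Mul(Mul(-2, Pow(6, -1)), Add(Add(Rational(-9, 5), 0, 0), -9)) = Mul(Mul(-2, Rational(1, 6)), Add(Rational(-9, 5), -9)) = Mul(Rational(-1, 3), Rational(-54, 5)) = Rational(18, 5) ≈ 3.6000)
Pow(Add(P, E), 2) = Pow(Add(136, Rational(18, 5)), 2) = Pow(Rational(698, 5), 2) = Rational(487204, 25)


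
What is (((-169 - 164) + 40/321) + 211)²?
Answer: 1530530884/103041 ≈ 14854.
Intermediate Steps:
(((-169 - 164) + 40/321) + 211)² = ((-333 + 40*(1/321)) + 211)² = ((-333 + 40/321) + 211)² = (-106853/321 + 211)² = (-39122/321)² = 1530530884/103041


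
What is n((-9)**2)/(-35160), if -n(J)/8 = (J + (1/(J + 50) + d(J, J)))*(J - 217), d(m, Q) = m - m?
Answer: -1443232/575745 ≈ -2.5067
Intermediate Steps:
d(m, Q) = 0
n(J) = -8*(-217 + J)*(J + 1/(50 + J)) (n(J) = -8*(J + (1/(J + 50) + 0))*(J - 217) = -8*(J + (1/(50 + J) + 0))*(-217 + J) = -8*(J + 1/(50 + J))*(-217 + J) = -8*(-217 + J)*(J + 1/(50 + J)))
n((-9)**2)/(-35160) = (8*(217 - ((-9)**2)**3 + 167*((-9)**2)**2 + 10849*(-9)**2)/(50 + (-9)**2))/(-35160) = (8*(217 - 1*81**3 + 167*81**2 + 10849*81)/(50 + 81))*(-1/35160) = (8*(217 - 1*531441 + 167*6561 + 878769)/131)*(-1/35160) = (8*(1/131)*(217 - 531441 + 1095687 + 878769))*(-1/35160) = (8*(1/131)*1443232)*(-1/35160) = (11545856/131)*(-1/35160) = -1443232/575745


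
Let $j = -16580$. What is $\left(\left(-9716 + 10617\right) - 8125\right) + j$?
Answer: $-23804$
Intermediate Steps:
$\left(\left(-9716 + 10617\right) - 8125\right) + j = \left(\left(-9716 + 10617\right) - 8125\right) - 16580 = \left(901 - 8125\right) - 16580 = -7224 - 16580 = -23804$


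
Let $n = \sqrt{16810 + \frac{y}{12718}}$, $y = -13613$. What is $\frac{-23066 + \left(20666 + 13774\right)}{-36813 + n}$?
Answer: $- \frac{5325167286516}{17235181275775} - \frac{11374 \sqrt{2718802748306}}{17235181275775} \approx -0.31006$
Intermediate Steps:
$n = \frac{\sqrt{2718802748306}}{12718}$ ($n = \sqrt{16810 - \frac{13613}{12718}} = \sqrt{\frac{213775967}{12718}} = \frac{\sqrt{2718802748306}}{12718} \approx 129.65$)
$\frac{-23066 + \left(20666 + 13774\right)}{-36813 + n} = \frac{-23066 + \left(20666 + 13774\right)}{-36813 + \frac{\sqrt{2718802748306}}{12718}} = \frac{-23066 + 34440}{-36813 + \frac{\sqrt{2718802748306}}{12718}} = \frac{11374}{-36813 + \frac{\sqrt{2718802748306}}{12718}}$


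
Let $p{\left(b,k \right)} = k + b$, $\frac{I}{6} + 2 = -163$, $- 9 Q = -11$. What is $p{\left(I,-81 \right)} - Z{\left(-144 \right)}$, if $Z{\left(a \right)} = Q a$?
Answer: $-895$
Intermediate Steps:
$Q = \frac{11}{9}$ ($Q = \left(- \frac{1}{9}\right) \left(-11\right) = \frac{11}{9} \approx 1.2222$)
$I = -990$ ($I = -12 + 6 \left(-163\right) = -12 - 978 = -990$)
$p{\left(b,k \right)} = b + k$
$Z{\left(a \right)} = \frac{11 a}{9}$
$p{\left(I,-81 \right)} - Z{\left(-144 \right)} = \left(-990 - 81\right) - \frac{11}{9} \left(-144\right) = -1071 - -176 = -1071 + 176 = -895$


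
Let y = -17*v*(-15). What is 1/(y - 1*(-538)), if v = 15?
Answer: 1/4363 ≈ 0.00022920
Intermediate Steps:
y = 3825 (y = -17*15*(-15) = -255*(-15) = 3825)
1/(y - 1*(-538)) = 1/(3825 - 1*(-538)) = 1/(3825 + 538) = 1/4363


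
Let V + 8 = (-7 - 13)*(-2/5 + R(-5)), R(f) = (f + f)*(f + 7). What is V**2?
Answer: 160000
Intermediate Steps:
R(f) = 2*f*(7 + f) (R(f) = (2*f)*(7 + f) = 2*f*(7 + f))
V = 400 (V = -8 + (-7 - 13)*(-2/5 + 2*(-5)*(7 - 5)) = -8 - 20*((1/5)*(-2) + 2*(-5)*2) = -8 - 20*(-2/5 - 20) = -8 - 20*(-102/5) = -8 + 408 = 400)
V**2 = 400**2 = 160000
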